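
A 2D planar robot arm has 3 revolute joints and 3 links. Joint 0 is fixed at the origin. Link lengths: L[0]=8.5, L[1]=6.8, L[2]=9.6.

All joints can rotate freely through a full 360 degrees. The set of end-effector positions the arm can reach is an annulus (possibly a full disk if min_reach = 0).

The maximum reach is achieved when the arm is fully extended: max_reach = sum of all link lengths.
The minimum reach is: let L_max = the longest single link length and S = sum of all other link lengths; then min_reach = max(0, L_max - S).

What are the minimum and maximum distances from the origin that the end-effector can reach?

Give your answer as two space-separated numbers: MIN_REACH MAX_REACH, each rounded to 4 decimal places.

Answer: 0.0000 24.9000

Derivation:
Link lengths: [8.5, 6.8, 9.6]
max_reach = 8.5 + 6.8 + 9.6 = 24.9
L_max = max([8.5, 6.8, 9.6]) = 9.6
S (sum of others) = 24.9 - 9.6 = 15.3
min_reach = max(0, 9.6 - 15.3) = max(0, -5.7) = 0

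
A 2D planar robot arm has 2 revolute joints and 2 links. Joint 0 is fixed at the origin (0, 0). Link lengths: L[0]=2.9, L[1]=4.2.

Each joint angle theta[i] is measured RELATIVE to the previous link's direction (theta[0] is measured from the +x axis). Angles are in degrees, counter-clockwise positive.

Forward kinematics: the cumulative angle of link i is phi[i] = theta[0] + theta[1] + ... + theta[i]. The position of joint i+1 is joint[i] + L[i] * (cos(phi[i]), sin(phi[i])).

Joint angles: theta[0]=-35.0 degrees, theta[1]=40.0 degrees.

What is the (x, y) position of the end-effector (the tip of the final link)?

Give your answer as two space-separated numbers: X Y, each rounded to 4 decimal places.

joint[0] = (0.0000, 0.0000)  (base)
link 0: phi[0] = -35 = -35 deg
  cos(-35 deg) = 0.8192, sin(-35 deg) = -0.5736
  joint[1] = (0.0000, 0.0000) + 2.9 * (0.8192, -0.5736) = (0.0000 + 2.3755, 0.0000 + -1.6634) = (2.3755, -1.6634)
link 1: phi[1] = -35 + 40 = 5 deg
  cos(5 deg) = 0.9962, sin(5 deg) = 0.0872
  joint[2] = (2.3755, -1.6634) + 4.2 * (0.9962, 0.0872) = (2.3755 + 4.1840, -1.6634 + 0.3661) = (6.5596, -1.2973)
End effector: (6.5596, -1.2973)

Answer: 6.5596 -1.2973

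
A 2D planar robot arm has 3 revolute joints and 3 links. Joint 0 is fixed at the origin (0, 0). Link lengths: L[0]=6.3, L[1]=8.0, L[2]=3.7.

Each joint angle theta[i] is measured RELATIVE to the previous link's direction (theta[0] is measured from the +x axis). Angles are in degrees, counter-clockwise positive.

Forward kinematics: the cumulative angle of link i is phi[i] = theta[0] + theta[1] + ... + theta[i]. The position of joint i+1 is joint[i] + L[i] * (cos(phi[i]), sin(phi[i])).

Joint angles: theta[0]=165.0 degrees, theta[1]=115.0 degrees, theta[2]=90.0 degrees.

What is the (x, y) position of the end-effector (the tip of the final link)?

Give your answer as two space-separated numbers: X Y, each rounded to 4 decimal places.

Answer: -1.0524 -5.6054

Derivation:
joint[0] = (0.0000, 0.0000)  (base)
link 0: phi[0] = 165 = 165 deg
  cos(165 deg) = -0.9659, sin(165 deg) = 0.2588
  joint[1] = (0.0000, 0.0000) + 6.3 * (-0.9659, 0.2588) = (0.0000 + -6.0853, 0.0000 + 1.6306) = (-6.0853, 1.6306)
link 1: phi[1] = 165 + 115 = 280 deg
  cos(280 deg) = 0.1736, sin(280 deg) = -0.9848
  joint[2] = (-6.0853, 1.6306) + 8 * (0.1736, -0.9848) = (-6.0853 + 1.3892, 1.6306 + -7.8785) = (-4.6961, -6.2479)
link 2: phi[2] = 165 + 115 + 90 = 370 deg
  cos(370 deg) = 0.9848, sin(370 deg) = 0.1736
  joint[3] = (-4.6961, -6.2479) + 3.7 * (0.9848, 0.1736) = (-4.6961 + 3.6438, -6.2479 + 0.6425) = (-1.0524, -5.6054)
End effector: (-1.0524, -5.6054)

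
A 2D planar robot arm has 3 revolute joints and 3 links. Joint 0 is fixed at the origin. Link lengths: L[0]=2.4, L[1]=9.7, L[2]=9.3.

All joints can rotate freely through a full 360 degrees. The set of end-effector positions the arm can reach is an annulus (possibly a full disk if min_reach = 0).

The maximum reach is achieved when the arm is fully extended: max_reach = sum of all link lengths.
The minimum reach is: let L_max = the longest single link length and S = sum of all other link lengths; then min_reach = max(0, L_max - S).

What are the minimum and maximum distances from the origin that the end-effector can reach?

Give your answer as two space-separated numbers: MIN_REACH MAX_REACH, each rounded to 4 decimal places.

Answer: 0.0000 21.4000

Derivation:
Link lengths: [2.4, 9.7, 9.3]
max_reach = 2.4 + 9.7 + 9.3 = 21.4
L_max = max([2.4, 9.7, 9.3]) = 9.7
S (sum of others) = 21.4 - 9.7 = 11.7
min_reach = max(0, 9.7 - 11.7) = max(0, -2) = 0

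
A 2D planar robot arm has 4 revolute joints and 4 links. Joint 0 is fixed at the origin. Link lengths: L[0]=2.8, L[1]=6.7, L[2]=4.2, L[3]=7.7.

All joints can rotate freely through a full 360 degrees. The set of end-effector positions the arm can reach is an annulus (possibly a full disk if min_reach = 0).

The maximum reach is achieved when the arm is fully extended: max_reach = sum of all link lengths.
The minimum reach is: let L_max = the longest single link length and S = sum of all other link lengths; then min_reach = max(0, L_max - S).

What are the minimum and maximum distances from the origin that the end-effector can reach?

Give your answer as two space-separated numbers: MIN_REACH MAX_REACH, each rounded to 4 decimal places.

Link lengths: [2.8, 6.7, 4.2, 7.7]
max_reach = 2.8 + 6.7 + 4.2 + 7.7 = 21.4
L_max = max([2.8, 6.7, 4.2, 7.7]) = 7.7
S (sum of others) = 21.4 - 7.7 = 13.7
min_reach = max(0, 7.7 - 13.7) = max(0, -6) = 0

Answer: 0.0000 21.4000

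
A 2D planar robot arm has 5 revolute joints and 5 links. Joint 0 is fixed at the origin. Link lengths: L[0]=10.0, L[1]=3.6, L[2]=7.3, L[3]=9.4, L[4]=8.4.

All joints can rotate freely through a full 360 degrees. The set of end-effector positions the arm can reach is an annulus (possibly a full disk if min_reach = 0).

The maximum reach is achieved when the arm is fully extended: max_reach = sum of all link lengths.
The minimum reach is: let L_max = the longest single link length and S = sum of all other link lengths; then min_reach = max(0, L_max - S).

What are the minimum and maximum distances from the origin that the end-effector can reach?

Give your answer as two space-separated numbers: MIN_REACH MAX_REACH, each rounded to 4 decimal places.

Link lengths: [10.0, 3.6, 7.3, 9.4, 8.4]
max_reach = 10 + 3.6 + 7.3 + 9.4 + 8.4 = 38.7
L_max = max([10.0, 3.6, 7.3, 9.4, 8.4]) = 10
S (sum of others) = 38.7 - 10 = 28.7
min_reach = max(0, 10 - 28.7) = max(0, -18.7) = 0

Answer: 0.0000 38.7000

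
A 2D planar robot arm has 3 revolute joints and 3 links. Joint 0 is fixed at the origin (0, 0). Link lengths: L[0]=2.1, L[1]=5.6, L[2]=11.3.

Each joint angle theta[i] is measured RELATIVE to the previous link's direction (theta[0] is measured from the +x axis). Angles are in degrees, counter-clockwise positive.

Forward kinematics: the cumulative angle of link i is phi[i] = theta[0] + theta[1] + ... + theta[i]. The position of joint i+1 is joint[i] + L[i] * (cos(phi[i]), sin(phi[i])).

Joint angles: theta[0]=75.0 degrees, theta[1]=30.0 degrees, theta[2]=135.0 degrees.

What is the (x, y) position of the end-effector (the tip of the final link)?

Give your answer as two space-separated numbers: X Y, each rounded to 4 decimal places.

Answer: -6.5559 -2.3485

Derivation:
joint[0] = (0.0000, 0.0000)  (base)
link 0: phi[0] = 75 = 75 deg
  cos(75 deg) = 0.2588, sin(75 deg) = 0.9659
  joint[1] = (0.0000, 0.0000) + 2.1 * (0.2588, 0.9659) = (0.0000 + 0.5435, 0.0000 + 2.0284) = (0.5435, 2.0284)
link 1: phi[1] = 75 + 30 = 105 deg
  cos(105 deg) = -0.2588, sin(105 deg) = 0.9659
  joint[2] = (0.5435, 2.0284) + 5.6 * (-0.2588, 0.9659) = (0.5435 + -1.4494, 2.0284 + 5.4092) = (-0.9059, 7.4376)
link 2: phi[2] = 75 + 30 + 135 = 240 deg
  cos(240 deg) = -0.5000, sin(240 deg) = -0.8660
  joint[3] = (-0.9059, 7.4376) + 11.3 * (-0.5000, -0.8660) = (-0.9059 + -5.6500, 7.4376 + -9.7861) = (-6.5559, -2.3485)
End effector: (-6.5559, -2.3485)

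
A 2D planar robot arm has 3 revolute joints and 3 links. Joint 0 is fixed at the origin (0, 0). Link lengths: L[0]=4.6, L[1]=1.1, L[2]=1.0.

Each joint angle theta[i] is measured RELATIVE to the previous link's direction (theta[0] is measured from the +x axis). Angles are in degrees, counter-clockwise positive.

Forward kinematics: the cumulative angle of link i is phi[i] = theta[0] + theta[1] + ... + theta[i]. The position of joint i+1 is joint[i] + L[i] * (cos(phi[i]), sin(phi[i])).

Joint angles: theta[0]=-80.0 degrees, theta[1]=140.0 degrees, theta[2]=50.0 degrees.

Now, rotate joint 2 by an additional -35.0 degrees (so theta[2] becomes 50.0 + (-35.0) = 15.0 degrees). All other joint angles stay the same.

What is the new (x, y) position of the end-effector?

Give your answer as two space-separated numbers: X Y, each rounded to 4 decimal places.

Answer: 1.6076 -2.6116

Derivation:
joint[0] = (0.0000, 0.0000)  (base)
link 0: phi[0] = -80 = -80 deg
  cos(-80 deg) = 0.1736, sin(-80 deg) = -0.9848
  joint[1] = (0.0000, 0.0000) + 4.6 * (0.1736, -0.9848) = (0.0000 + 0.7988, 0.0000 + -4.5301) = (0.7988, -4.5301)
link 1: phi[1] = -80 + 140 = 60 deg
  cos(60 deg) = 0.5000, sin(60 deg) = 0.8660
  joint[2] = (0.7988, -4.5301) + 1.1 * (0.5000, 0.8660) = (0.7988 + 0.5500, -4.5301 + 0.9526) = (1.3488, -3.5775)
link 2: phi[2] = -80 + 140 + 15 = 75 deg
  cos(75 deg) = 0.2588, sin(75 deg) = 0.9659
  joint[3] = (1.3488, -3.5775) + 1 * (0.2588, 0.9659) = (1.3488 + 0.2588, -3.5775 + 0.9659) = (1.6076, -2.6116)
End effector: (1.6076, -2.6116)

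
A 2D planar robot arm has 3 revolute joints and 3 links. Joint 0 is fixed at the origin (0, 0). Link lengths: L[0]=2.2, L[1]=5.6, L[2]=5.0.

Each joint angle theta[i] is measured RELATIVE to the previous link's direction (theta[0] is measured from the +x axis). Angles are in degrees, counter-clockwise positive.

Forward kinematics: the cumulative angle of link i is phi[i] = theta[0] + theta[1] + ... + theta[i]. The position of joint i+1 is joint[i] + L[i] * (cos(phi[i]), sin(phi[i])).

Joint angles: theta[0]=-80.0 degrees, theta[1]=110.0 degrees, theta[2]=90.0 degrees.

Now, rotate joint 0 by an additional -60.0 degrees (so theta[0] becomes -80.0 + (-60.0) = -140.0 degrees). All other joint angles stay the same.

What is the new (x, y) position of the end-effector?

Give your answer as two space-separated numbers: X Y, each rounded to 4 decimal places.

Answer: 5.6644 0.1160

Derivation:
joint[0] = (0.0000, 0.0000)  (base)
link 0: phi[0] = -140 = -140 deg
  cos(-140 deg) = -0.7660, sin(-140 deg) = -0.6428
  joint[1] = (0.0000, 0.0000) + 2.2 * (-0.7660, -0.6428) = (0.0000 + -1.6853, 0.0000 + -1.4141) = (-1.6853, -1.4141)
link 1: phi[1] = -140 + 110 = -30 deg
  cos(-30 deg) = 0.8660, sin(-30 deg) = -0.5000
  joint[2] = (-1.6853, -1.4141) + 5.6 * (0.8660, -0.5000) = (-1.6853 + 4.8497, -1.4141 + -2.8000) = (3.1644, -4.2141)
link 2: phi[2] = -140 + 110 + 90 = 60 deg
  cos(60 deg) = 0.5000, sin(60 deg) = 0.8660
  joint[3] = (3.1644, -4.2141) + 5 * (0.5000, 0.8660) = (3.1644 + 2.5000, -4.2141 + 4.3301) = (5.6644, 0.1160)
End effector: (5.6644, 0.1160)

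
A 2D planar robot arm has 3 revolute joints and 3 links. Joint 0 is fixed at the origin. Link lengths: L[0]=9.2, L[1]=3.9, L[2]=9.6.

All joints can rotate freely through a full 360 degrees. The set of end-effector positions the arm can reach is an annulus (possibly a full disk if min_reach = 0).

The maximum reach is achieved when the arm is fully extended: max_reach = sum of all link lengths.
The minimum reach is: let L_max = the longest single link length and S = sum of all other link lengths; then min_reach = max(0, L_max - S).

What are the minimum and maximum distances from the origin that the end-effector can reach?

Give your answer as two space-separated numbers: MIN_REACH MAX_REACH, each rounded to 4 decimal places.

Answer: 0.0000 22.7000

Derivation:
Link lengths: [9.2, 3.9, 9.6]
max_reach = 9.2 + 3.9 + 9.6 = 22.7
L_max = max([9.2, 3.9, 9.6]) = 9.6
S (sum of others) = 22.7 - 9.6 = 13.1
min_reach = max(0, 9.6 - 13.1) = max(0, -3.5) = 0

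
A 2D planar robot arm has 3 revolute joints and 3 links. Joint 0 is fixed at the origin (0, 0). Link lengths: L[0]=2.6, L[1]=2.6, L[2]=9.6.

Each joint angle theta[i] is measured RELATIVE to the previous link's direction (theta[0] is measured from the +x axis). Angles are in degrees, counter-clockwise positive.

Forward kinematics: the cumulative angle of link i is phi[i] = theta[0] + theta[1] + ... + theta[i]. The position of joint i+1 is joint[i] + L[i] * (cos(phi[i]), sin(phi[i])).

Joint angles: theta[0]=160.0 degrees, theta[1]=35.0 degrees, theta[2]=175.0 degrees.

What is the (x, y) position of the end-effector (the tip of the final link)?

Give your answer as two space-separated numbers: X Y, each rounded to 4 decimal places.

joint[0] = (0.0000, 0.0000)  (base)
link 0: phi[0] = 160 = 160 deg
  cos(160 deg) = -0.9397, sin(160 deg) = 0.3420
  joint[1] = (0.0000, 0.0000) + 2.6 * (-0.9397, 0.3420) = (0.0000 + -2.4432, 0.0000 + 0.8893) = (-2.4432, 0.8893)
link 1: phi[1] = 160 + 35 = 195 deg
  cos(195 deg) = -0.9659, sin(195 deg) = -0.2588
  joint[2] = (-2.4432, 0.8893) + 2.6 * (-0.9659, -0.2588) = (-2.4432 + -2.5114, 0.8893 + -0.6729) = (-4.9546, 0.2163)
link 2: phi[2] = 160 + 35 + 175 = 370 deg
  cos(370 deg) = 0.9848, sin(370 deg) = 0.1736
  joint[3] = (-4.9546, 0.2163) + 9.6 * (0.9848, 0.1736) = (-4.9546 + 9.4542, 0.2163 + 1.6670) = (4.4995, 1.8833)
End effector: (4.4995, 1.8833)

Answer: 4.4995 1.8833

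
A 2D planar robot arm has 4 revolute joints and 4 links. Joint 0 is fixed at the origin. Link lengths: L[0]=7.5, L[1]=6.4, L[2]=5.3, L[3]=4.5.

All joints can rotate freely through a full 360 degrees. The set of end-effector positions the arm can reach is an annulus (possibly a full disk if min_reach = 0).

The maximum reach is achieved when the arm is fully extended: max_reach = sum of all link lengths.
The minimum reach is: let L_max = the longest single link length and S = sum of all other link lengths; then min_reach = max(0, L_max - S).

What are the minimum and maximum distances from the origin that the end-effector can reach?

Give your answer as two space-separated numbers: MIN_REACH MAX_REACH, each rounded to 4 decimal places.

Answer: 0.0000 23.7000

Derivation:
Link lengths: [7.5, 6.4, 5.3, 4.5]
max_reach = 7.5 + 6.4 + 5.3 + 4.5 = 23.7
L_max = max([7.5, 6.4, 5.3, 4.5]) = 7.5
S (sum of others) = 23.7 - 7.5 = 16.2
min_reach = max(0, 7.5 - 16.2) = max(0, -8.7) = 0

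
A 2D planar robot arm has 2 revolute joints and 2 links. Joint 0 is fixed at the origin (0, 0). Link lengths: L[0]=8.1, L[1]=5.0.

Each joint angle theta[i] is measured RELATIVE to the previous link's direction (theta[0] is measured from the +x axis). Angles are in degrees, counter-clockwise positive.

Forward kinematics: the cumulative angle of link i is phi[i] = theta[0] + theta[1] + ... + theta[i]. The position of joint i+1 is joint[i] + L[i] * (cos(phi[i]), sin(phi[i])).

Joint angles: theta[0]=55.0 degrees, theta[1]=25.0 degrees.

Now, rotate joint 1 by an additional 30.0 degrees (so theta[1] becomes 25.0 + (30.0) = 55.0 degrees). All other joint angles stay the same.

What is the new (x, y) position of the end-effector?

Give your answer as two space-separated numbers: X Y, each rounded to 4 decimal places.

Answer: 2.9359 11.3336

Derivation:
joint[0] = (0.0000, 0.0000)  (base)
link 0: phi[0] = 55 = 55 deg
  cos(55 deg) = 0.5736, sin(55 deg) = 0.8192
  joint[1] = (0.0000, 0.0000) + 8.1 * (0.5736, 0.8192) = (0.0000 + 4.6460, 0.0000 + 6.6351) = (4.6460, 6.6351)
link 1: phi[1] = 55 + 55 = 110 deg
  cos(110 deg) = -0.3420, sin(110 deg) = 0.9397
  joint[2] = (4.6460, 6.6351) + 5 * (-0.3420, 0.9397) = (4.6460 + -1.7101, 6.6351 + 4.6985) = (2.9359, 11.3336)
End effector: (2.9359, 11.3336)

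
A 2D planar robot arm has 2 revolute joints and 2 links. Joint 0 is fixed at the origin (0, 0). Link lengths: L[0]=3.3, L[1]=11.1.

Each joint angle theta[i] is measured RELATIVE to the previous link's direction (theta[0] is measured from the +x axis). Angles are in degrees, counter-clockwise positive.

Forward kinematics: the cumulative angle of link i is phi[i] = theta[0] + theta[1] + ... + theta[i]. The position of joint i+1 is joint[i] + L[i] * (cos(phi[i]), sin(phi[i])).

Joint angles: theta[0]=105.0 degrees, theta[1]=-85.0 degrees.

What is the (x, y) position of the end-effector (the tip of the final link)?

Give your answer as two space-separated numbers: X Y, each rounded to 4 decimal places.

joint[0] = (0.0000, 0.0000)  (base)
link 0: phi[0] = 105 = 105 deg
  cos(105 deg) = -0.2588, sin(105 deg) = 0.9659
  joint[1] = (0.0000, 0.0000) + 3.3 * (-0.2588, 0.9659) = (0.0000 + -0.8541, 0.0000 + 3.1876) = (-0.8541, 3.1876)
link 1: phi[1] = 105 + -85 = 20 deg
  cos(20 deg) = 0.9397, sin(20 deg) = 0.3420
  joint[2] = (-0.8541, 3.1876) + 11.1 * (0.9397, 0.3420) = (-0.8541 + 10.4306, 3.1876 + 3.7964) = (9.5765, 6.9840)
End effector: (9.5765, 6.9840)

Answer: 9.5765 6.9840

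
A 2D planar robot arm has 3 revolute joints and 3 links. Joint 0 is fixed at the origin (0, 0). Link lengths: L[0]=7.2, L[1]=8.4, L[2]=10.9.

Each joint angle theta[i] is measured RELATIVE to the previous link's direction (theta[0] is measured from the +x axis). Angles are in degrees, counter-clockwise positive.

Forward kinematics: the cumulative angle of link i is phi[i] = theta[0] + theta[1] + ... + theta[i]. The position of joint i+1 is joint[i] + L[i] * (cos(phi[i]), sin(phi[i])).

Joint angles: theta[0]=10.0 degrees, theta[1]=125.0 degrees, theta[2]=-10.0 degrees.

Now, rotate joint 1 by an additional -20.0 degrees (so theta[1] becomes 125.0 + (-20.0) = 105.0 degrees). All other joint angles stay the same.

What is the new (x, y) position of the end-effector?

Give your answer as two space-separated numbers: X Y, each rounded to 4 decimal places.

joint[0] = (0.0000, 0.0000)  (base)
link 0: phi[0] = 10 = 10 deg
  cos(10 deg) = 0.9848, sin(10 deg) = 0.1736
  joint[1] = (0.0000, 0.0000) + 7.2 * (0.9848, 0.1736) = (0.0000 + 7.0906, 0.0000 + 1.2503) = (7.0906, 1.2503)
link 1: phi[1] = 10 + 105 = 115 deg
  cos(115 deg) = -0.4226, sin(115 deg) = 0.9063
  joint[2] = (7.0906, 1.2503) + 8.4 * (-0.4226, 0.9063) = (7.0906 + -3.5500, 1.2503 + 7.6130) = (3.5406, 8.8633)
link 2: phi[2] = 10 + 105 + -10 = 105 deg
  cos(105 deg) = -0.2588, sin(105 deg) = 0.9659
  joint[3] = (3.5406, 8.8633) + 10.9 * (-0.2588, 0.9659) = (3.5406 + -2.8211, 8.8633 + 10.5286) = (0.7195, 19.3918)
End effector: (0.7195, 19.3918)

Answer: 0.7195 19.3918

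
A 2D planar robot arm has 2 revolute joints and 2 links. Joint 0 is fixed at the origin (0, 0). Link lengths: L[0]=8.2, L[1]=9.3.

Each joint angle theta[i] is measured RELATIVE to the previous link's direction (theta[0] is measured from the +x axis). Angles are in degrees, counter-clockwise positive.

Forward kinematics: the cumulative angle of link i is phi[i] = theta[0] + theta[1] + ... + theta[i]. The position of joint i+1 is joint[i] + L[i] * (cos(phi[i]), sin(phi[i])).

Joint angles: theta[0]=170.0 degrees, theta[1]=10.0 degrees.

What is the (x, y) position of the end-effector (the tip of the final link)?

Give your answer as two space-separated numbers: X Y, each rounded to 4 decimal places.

joint[0] = (0.0000, 0.0000)  (base)
link 0: phi[0] = 170 = 170 deg
  cos(170 deg) = -0.9848, sin(170 deg) = 0.1736
  joint[1] = (0.0000, 0.0000) + 8.2 * (-0.9848, 0.1736) = (0.0000 + -8.0754, 0.0000 + 1.4239) = (-8.0754, 1.4239)
link 1: phi[1] = 170 + 10 = 180 deg
  cos(180 deg) = -1.0000, sin(180 deg) = 0.0000
  joint[2] = (-8.0754, 1.4239) + 9.3 * (-1.0000, 0.0000) = (-8.0754 + -9.3000, 1.4239 + 0.0000) = (-17.3754, 1.4239)
End effector: (-17.3754, 1.4239)

Answer: -17.3754 1.4239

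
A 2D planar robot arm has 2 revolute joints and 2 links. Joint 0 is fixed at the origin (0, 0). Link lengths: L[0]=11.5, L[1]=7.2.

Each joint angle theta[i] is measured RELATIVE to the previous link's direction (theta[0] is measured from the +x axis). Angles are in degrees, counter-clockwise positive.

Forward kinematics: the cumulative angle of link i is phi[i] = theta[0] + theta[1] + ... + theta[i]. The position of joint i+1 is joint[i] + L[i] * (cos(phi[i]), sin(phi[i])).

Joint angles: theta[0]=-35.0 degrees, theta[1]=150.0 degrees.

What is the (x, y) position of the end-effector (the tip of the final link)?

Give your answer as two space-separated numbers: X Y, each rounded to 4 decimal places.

joint[0] = (0.0000, 0.0000)  (base)
link 0: phi[0] = -35 = -35 deg
  cos(-35 deg) = 0.8192, sin(-35 deg) = -0.5736
  joint[1] = (0.0000, 0.0000) + 11.5 * (0.8192, -0.5736) = (0.0000 + 9.4202, 0.0000 + -6.5961) = (9.4202, -6.5961)
link 1: phi[1] = -35 + 150 = 115 deg
  cos(115 deg) = -0.4226, sin(115 deg) = 0.9063
  joint[2] = (9.4202, -6.5961) + 7.2 * (-0.4226, 0.9063) = (9.4202 + -3.0429, -6.5961 + 6.5254) = (6.3774, -0.0707)
End effector: (6.3774, -0.0707)

Answer: 6.3774 -0.0707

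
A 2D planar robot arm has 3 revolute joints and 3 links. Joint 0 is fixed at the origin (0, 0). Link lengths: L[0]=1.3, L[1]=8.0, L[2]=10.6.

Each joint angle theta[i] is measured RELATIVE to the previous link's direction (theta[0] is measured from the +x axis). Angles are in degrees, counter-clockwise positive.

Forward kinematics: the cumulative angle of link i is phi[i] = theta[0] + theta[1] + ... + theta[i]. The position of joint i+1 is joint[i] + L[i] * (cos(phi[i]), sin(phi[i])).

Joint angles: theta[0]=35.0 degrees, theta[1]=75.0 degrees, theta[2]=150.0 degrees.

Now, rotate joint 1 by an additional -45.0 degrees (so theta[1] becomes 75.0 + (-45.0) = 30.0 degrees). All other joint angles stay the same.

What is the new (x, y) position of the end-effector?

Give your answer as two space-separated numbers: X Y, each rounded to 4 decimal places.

joint[0] = (0.0000, 0.0000)  (base)
link 0: phi[0] = 35 = 35 deg
  cos(35 deg) = 0.8192, sin(35 deg) = 0.5736
  joint[1] = (0.0000, 0.0000) + 1.3 * (0.8192, 0.5736) = (0.0000 + 1.0649, 0.0000 + 0.7456) = (1.0649, 0.7456)
link 1: phi[1] = 35 + 30 = 65 deg
  cos(65 deg) = 0.4226, sin(65 deg) = 0.9063
  joint[2] = (1.0649, 0.7456) + 8 * (0.4226, 0.9063) = (1.0649 + 3.3809, 0.7456 + 7.2505) = (4.4458, 7.9961)
link 2: phi[2] = 35 + 30 + 150 = 215 deg
  cos(215 deg) = -0.8192, sin(215 deg) = -0.5736
  joint[3] = (4.4458, 7.9961) + 10.6 * (-0.8192, -0.5736) = (4.4458 + -8.6830, 7.9961 + -6.0799) = (-4.2372, 1.9162)
End effector: (-4.2372, 1.9162)

Answer: -4.2372 1.9162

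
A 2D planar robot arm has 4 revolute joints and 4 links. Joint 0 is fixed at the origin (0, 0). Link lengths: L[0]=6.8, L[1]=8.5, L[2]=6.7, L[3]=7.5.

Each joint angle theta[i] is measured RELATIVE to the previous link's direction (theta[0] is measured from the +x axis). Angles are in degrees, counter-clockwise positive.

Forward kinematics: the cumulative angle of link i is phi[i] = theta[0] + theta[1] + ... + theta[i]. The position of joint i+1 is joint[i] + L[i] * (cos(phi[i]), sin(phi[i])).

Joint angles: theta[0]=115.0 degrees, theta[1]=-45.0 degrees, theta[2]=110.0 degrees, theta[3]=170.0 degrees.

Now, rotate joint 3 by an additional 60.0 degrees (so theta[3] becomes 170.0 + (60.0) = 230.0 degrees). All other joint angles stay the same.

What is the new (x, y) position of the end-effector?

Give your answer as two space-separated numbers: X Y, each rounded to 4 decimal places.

Answer: -1.8457 19.8956

Derivation:
joint[0] = (0.0000, 0.0000)  (base)
link 0: phi[0] = 115 = 115 deg
  cos(115 deg) = -0.4226, sin(115 deg) = 0.9063
  joint[1] = (0.0000, 0.0000) + 6.8 * (-0.4226, 0.9063) = (0.0000 + -2.8738, 0.0000 + 6.1629) = (-2.8738, 6.1629)
link 1: phi[1] = 115 + -45 = 70 deg
  cos(70 deg) = 0.3420, sin(70 deg) = 0.9397
  joint[2] = (-2.8738, 6.1629) + 8.5 * (0.3420, 0.9397) = (-2.8738 + 2.9072, 6.1629 + 7.9874) = (0.0334, 14.1503)
link 2: phi[2] = 115 + -45 + 110 = 180 deg
  cos(180 deg) = -1.0000, sin(180 deg) = 0.0000
  joint[3] = (0.0334, 14.1503) + 6.7 * (-1.0000, 0.0000) = (0.0334 + -6.7000, 14.1503 + 0.0000) = (-6.6666, 14.1503)
link 3: phi[3] = 115 + -45 + 110 + 230 = 410 deg
  cos(410 deg) = 0.6428, sin(410 deg) = 0.7660
  joint[4] = (-6.6666, 14.1503) + 7.5 * (0.6428, 0.7660) = (-6.6666 + 4.8209, 14.1503 + 5.7453) = (-1.8457, 19.8956)
End effector: (-1.8457, 19.8956)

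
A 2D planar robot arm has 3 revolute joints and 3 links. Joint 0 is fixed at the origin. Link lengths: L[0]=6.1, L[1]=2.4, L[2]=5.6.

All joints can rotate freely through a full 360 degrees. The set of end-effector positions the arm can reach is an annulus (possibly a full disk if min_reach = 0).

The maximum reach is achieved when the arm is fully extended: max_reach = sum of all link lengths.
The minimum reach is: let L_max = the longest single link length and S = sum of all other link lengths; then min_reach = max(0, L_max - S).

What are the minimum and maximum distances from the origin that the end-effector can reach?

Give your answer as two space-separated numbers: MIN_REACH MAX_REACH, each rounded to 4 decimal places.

Answer: 0.0000 14.1000

Derivation:
Link lengths: [6.1, 2.4, 5.6]
max_reach = 6.1 + 2.4 + 5.6 = 14.1
L_max = max([6.1, 2.4, 5.6]) = 6.1
S (sum of others) = 14.1 - 6.1 = 8
min_reach = max(0, 6.1 - 8) = max(0, -1.9) = 0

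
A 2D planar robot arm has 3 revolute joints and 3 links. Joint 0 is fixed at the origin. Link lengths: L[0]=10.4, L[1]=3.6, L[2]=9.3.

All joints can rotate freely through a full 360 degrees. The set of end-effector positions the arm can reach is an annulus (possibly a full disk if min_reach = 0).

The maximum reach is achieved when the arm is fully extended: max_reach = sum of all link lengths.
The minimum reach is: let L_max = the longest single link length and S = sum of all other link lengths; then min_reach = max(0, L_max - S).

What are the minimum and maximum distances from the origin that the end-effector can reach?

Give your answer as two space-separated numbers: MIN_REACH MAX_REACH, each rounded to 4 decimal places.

Link lengths: [10.4, 3.6, 9.3]
max_reach = 10.4 + 3.6 + 9.3 = 23.3
L_max = max([10.4, 3.6, 9.3]) = 10.4
S (sum of others) = 23.3 - 10.4 = 12.9
min_reach = max(0, 10.4 - 12.9) = max(0, -2.5) = 0

Answer: 0.0000 23.3000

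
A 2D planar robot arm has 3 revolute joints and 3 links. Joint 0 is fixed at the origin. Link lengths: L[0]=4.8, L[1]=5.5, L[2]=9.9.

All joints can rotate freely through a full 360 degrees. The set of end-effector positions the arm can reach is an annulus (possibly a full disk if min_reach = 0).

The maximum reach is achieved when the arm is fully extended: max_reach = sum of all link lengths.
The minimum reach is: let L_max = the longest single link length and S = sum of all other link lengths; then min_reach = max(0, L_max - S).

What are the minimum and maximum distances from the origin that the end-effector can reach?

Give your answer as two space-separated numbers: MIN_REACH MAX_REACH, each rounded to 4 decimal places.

Link lengths: [4.8, 5.5, 9.9]
max_reach = 4.8 + 5.5 + 9.9 = 20.2
L_max = max([4.8, 5.5, 9.9]) = 9.9
S (sum of others) = 20.2 - 9.9 = 10.3
min_reach = max(0, 9.9 - 10.3) = max(0, -0.4) = 0

Answer: 0.0000 20.2000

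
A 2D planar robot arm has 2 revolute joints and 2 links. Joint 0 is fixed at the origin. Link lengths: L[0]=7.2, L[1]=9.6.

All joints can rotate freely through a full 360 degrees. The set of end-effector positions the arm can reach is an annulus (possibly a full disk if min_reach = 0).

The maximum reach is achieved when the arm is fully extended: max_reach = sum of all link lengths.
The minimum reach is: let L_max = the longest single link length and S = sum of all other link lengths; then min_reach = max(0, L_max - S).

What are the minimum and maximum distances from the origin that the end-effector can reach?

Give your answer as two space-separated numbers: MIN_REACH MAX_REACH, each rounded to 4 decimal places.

Answer: 2.4000 16.8000

Derivation:
Link lengths: [7.2, 9.6]
max_reach = 7.2 + 9.6 = 16.8
L_max = max([7.2, 9.6]) = 9.6
S (sum of others) = 16.8 - 9.6 = 7.2
min_reach = max(0, 9.6 - 7.2) = max(0, 2.4) = 2.4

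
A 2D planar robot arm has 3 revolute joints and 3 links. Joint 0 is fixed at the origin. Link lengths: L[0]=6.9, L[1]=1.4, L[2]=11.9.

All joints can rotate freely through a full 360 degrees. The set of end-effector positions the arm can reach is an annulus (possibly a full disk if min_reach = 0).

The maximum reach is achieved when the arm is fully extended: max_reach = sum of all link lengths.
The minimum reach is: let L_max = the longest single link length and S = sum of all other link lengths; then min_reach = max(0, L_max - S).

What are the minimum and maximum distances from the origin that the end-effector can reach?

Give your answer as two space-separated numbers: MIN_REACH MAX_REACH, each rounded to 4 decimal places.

Answer: 3.6000 20.2000

Derivation:
Link lengths: [6.9, 1.4, 11.9]
max_reach = 6.9 + 1.4 + 11.9 = 20.2
L_max = max([6.9, 1.4, 11.9]) = 11.9
S (sum of others) = 20.2 - 11.9 = 8.3
min_reach = max(0, 11.9 - 8.3) = max(0, 3.6) = 3.6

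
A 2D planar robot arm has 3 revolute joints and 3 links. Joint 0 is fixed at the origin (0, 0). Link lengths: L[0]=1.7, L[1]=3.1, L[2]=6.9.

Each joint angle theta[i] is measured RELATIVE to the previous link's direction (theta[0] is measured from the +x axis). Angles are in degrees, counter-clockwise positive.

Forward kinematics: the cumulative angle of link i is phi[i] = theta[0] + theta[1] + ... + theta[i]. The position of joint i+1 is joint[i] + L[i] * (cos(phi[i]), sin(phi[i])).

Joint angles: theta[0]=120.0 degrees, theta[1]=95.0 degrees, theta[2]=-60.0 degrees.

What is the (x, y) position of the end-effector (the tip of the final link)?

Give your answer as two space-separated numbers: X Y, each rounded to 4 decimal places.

Answer: -9.6429 2.6102

Derivation:
joint[0] = (0.0000, 0.0000)  (base)
link 0: phi[0] = 120 = 120 deg
  cos(120 deg) = -0.5000, sin(120 deg) = 0.8660
  joint[1] = (0.0000, 0.0000) + 1.7 * (-0.5000, 0.8660) = (0.0000 + -0.8500, 0.0000 + 1.4722) = (-0.8500, 1.4722)
link 1: phi[1] = 120 + 95 = 215 deg
  cos(215 deg) = -0.8192, sin(215 deg) = -0.5736
  joint[2] = (-0.8500, 1.4722) + 3.1 * (-0.8192, -0.5736) = (-0.8500 + -2.5394, 1.4722 + -1.7781) = (-3.3894, -0.3058)
link 2: phi[2] = 120 + 95 + -60 = 155 deg
  cos(155 deg) = -0.9063, sin(155 deg) = 0.4226
  joint[3] = (-3.3894, -0.3058) + 6.9 * (-0.9063, 0.4226) = (-3.3894 + -6.2535, -0.3058 + 2.9161) = (-9.6429, 2.6102)
End effector: (-9.6429, 2.6102)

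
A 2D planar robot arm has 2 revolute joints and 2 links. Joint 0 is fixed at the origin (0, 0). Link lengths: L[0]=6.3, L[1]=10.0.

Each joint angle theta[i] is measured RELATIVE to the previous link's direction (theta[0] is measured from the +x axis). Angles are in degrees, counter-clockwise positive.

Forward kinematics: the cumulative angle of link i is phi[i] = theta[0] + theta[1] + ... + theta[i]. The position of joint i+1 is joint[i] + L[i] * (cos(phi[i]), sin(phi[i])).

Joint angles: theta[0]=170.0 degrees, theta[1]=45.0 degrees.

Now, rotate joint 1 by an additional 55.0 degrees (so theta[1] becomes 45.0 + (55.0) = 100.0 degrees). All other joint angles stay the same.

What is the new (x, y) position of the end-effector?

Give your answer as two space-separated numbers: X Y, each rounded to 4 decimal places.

Answer: -6.2043 -8.9060

Derivation:
joint[0] = (0.0000, 0.0000)  (base)
link 0: phi[0] = 170 = 170 deg
  cos(170 deg) = -0.9848, sin(170 deg) = 0.1736
  joint[1] = (0.0000, 0.0000) + 6.3 * (-0.9848, 0.1736) = (0.0000 + -6.2043, 0.0000 + 1.0940) = (-6.2043, 1.0940)
link 1: phi[1] = 170 + 100 = 270 deg
  cos(270 deg) = -0.0000, sin(270 deg) = -1.0000
  joint[2] = (-6.2043, 1.0940) + 10 * (-0.0000, -1.0000) = (-6.2043 + -0.0000, 1.0940 + -10.0000) = (-6.2043, -8.9060)
End effector: (-6.2043, -8.9060)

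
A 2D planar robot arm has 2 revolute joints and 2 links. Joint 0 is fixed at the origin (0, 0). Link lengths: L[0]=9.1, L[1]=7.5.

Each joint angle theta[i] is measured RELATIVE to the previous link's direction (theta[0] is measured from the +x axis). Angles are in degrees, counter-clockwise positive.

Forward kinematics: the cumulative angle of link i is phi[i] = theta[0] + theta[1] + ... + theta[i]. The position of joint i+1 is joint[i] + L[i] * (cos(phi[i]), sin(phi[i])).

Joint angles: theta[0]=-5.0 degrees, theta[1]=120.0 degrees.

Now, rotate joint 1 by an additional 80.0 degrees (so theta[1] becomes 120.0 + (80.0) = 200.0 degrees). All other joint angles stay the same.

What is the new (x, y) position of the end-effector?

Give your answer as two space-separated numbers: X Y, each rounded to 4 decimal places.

Answer: 1.8209 -2.7343

Derivation:
joint[0] = (0.0000, 0.0000)  (base)
link 0: phi[0] = -5 = -5 deg
  cos(-5 deg) = 0.9962, sin(-5 deg) = -0.0872
  joint[1] = (0.0000, 0.0000) + 9.1 * (0.9962, -0.0872) = (0.0000 + 9.0654, 0.0000 + -0.7931) = (9.0654, -0.7931)
link 1: phi[1] = -5 + 200 = 195 deg
  cos(195 deg) = -0.9659, sin(195 deg) = -0.2588
  joint[2] = (9.0654, -0.7931) + 7.5 * (-0.9659, -0.2588) = (9.0654 + -7.2444, -0.7931 + -1.9411) = (1.8209, -2.7343)
End effector: (1.8209, -2.7343)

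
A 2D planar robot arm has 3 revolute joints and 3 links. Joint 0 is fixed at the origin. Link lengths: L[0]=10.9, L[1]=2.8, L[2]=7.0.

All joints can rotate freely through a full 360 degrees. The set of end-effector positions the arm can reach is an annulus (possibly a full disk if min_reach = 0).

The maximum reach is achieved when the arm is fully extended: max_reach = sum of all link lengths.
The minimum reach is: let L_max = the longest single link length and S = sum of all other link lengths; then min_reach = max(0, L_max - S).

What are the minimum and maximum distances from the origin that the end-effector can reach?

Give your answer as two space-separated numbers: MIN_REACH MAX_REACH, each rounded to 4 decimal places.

Link lengths: [10.9, 2.8, 7.0]
max_reach = 10.9 + 2.8 + 7 = 20.7
L_max = max([10.9, 2.8, 7.0]) = 10.9
S (sum of others) = 20.7 - 10.9 = 9.8
min_reach = max(0, 10.9 - 9.8) = max(0, 1.1) = 1.1

Answer: 1.1000 20.7000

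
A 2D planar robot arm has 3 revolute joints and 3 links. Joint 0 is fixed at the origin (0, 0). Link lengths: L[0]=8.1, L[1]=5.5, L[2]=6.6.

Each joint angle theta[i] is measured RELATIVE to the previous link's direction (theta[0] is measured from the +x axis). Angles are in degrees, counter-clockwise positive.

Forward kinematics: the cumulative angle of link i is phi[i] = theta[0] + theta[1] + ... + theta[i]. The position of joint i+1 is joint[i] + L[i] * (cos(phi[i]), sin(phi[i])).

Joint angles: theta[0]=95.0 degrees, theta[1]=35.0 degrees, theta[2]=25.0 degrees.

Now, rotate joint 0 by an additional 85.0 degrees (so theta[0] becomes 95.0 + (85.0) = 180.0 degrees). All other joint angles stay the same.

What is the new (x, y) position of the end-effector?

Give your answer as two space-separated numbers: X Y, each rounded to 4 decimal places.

Answer: -15.9053 -8.8704

Derivation:
joint[0] = (0.0000, 0.0000)  (base)
link 0: phi[0] = 180 = 180 deg
  cos(180 deg) = -1.0000, sin(180 deg) = 0.0000
  joint[1] = (0.0000, 0.0000) + 8.1 * (-1.0000, 0.0000) = (0.0000 + -8.1000, 0.0000 + 0.0000) = (-8.1000, 0.0000)
link 1: phi[1] = 180 + 35 = 215 deg
  cos(215 deg) = -0.8192, sin(215 deg) = -0.5736
  joint[2] = (-8.1000, 0.0000) + 5.5 * (-0.8192, -0.5736) = (-8.1000 + -4.5053, 0.0000 + -3.1547) = (-12.6053, -3.1547)
link 2: phi[2] = 180 + 35 + 25 = 240 deg
  cos(240 deg) = -0.5000, sin(240 deg) = -0.8660
  joint[3] = (-12.6053, -3.1547) + 6.6 * (-0.5000, -0.8660) = (-12.6053 + -3.3000, -3.1547 + -5.7158) = (-15.9053, -8.8704)
End effector: (-15.9053, -8.8704)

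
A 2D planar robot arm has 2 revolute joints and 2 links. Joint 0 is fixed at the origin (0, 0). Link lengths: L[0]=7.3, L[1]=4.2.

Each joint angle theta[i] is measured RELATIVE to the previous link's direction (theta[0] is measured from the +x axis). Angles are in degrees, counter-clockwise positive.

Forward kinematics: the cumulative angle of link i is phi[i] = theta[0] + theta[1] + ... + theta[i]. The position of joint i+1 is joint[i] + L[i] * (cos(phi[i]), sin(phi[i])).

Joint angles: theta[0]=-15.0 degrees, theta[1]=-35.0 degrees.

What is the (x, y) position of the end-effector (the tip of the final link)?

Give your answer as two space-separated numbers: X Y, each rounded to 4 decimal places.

Answer: 9.7510 -5.1068

Derivation:
joint[0] = (0.0000, 0.0000)  (base)
link 0: phi[0] = -15 = -15 deg
  cos(-15 deg) = 0.9659, sin(-15 deg) = -0.2588
  joint[1] = (0.0000, 0.0000) + 7.3 * (0.9659, -0.2588) = (0.0000 + 7.0513, 0.0000 + -1.8894) = (7.0513, -1.8894)
link 1: phi[1] = -15 + -35 = -50 deg
  cos(-50 deg) = 0.6428, sin(-50 deg) = -0.7660
  joint[2] = (7.0513, -1.8894) + 4.2 * (0.6428, -0.7660) = (7.0513 + 2.6997, -1.8894 + -3.2174) = (9.7510, -5.1068)
End effector: (9.7510, -5.1068)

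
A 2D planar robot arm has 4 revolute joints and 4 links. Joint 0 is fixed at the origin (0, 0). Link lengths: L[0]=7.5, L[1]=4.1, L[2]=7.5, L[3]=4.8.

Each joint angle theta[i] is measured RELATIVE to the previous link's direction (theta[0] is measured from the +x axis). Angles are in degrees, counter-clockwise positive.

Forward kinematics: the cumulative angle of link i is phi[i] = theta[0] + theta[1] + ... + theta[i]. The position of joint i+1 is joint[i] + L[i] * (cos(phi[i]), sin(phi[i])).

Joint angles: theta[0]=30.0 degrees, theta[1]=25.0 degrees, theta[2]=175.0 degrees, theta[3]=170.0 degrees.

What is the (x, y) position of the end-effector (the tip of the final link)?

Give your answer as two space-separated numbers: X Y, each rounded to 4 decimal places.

joint[0] = (0.0000, 0.0000)  (base)
link 0: phi[0] = 30 = 30 deg
  cos(30 deg) = 0.8660, sin(30 deg) = 0.5000
  joint[1] = (0.0000, 0.0000) + 7.5 * (0.8660, 0.5000) = (0.0000 + 6.4952, 0.0000 + 3.7500) = (6.4952, 3.7500)
link 1: phi[1] = 30 + 25 = 55 deg
  cos(55 deg) = 0.5736, sin(55 deg) = 0.8192
  joint[2] = (6.4952, 3.7500) + 4.1 * (0.5736, 0.8192) = (6.4952 + 2.3517, 3.7500 + 3.3585) = (8.8469, 7.1085)
link 2: phi[2] = 30 + 25 + 175 = 230 deg
  cos(230 deg) = -0.6428, sin(230 deg) = -0.7660
  joint[3] = (8.8469, 7.1085) + 7.5 * (-0.6428, -0.7660) = (8.8469 + -4.8209, 7.1085 + -5.7453) = (4.0259, 1.3632)
link 3: phi[3] = 30 + 25 + 175 + 170 = 400 deg
  cos(400 deg) = 0.7660, sin(400 deg) = 0.6428
  joint[4] = (4.0259, 1.3632) + 4.8 * (0.7660, 0.6428) = (4.0259 + 3.6770, 1.3632 + 3.0854) = (7.7030, 4.4486)
End effector: (7.7030, 4.4486)

Answer: 7.7030 4.4486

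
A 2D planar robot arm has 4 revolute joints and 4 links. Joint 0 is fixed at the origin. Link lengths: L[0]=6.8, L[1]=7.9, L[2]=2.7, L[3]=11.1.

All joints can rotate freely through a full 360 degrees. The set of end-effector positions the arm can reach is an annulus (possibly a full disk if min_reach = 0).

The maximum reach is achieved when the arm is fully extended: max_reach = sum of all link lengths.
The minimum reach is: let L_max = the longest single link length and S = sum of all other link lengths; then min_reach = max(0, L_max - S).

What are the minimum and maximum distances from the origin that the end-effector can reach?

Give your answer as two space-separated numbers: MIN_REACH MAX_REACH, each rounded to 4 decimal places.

Answer: 0.0000 28.5000

Derivation:
Link lengths: [6.8, 7.9, 2.7, 11.1]
max_reach = 6.8 + 7.9 + 2.7 + 11.1 = 28.5
L_max = max([6.8, 7.9, 2.7, 11.1]) = 11.1
S (sum of others) = 28.5 - 11.1 = 17.4
min_reach = max(0, 11.1 - 17.4) = max(0, -6.3) = 0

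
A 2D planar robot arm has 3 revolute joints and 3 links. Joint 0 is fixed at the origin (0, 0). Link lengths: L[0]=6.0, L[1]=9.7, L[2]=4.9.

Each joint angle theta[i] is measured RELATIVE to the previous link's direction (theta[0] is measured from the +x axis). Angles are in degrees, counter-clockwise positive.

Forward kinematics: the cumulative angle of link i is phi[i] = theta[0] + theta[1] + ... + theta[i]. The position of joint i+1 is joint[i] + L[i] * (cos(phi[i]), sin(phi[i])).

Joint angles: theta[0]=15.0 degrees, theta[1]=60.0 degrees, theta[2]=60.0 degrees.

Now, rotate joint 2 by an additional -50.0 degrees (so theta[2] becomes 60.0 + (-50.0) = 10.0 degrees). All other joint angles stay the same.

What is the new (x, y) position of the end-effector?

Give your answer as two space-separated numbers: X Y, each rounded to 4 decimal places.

joint[0] = (0.0000, 0.0000)  (base)
link 0: phi[0] = 15 = 15 deg
  cos(15 deg) = 0.9659, sin(15 deg) = 0.2588
  joint[1] = (0.0000, 0.0000) + 6 * (0.9659, 0.2588) = (0.0000 + 5.7956, 0.0000 + 1.5529) = (5.7956, 1.5529)
link 1: phi[1] = 15 + 60 = 75 deg
  cos(75 deg) = 0.2588, sin(75 deg) = 0.9659
  joint[2] = (5.7956, 1.5529) + 9.7 * (0.2588, 0.9659) = (5.7956 + 2.5105, 1.5529 + 9.3695) = (8.3061, 10.9224)
link 2: phi[2] = 15 + 60 + 10 = 85 deg
  cos(85 deg) = 0.0872, sin(85 deg) = 0.9962
  joint[3] = (8.3061, 10.9224) + 4.9 * (0.0872, 0.9962) = (8.3061 + 0.4271, 10.9224 + 4.8814) = (8.7332, 15.8037)
End effector: (8.7332, 15.8037)

Answer: 8.7332 15.8037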